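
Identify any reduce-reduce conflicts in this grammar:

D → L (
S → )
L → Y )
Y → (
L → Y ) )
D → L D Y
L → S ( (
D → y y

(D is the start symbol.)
Yes — I13: [D → L ( .] vs [Y → ( .]

A reduce-reduce conflict occurs when an LR(0) state has two complete items [A → α .] and [B → β .] — both call for a reduction, and with no lookahead the parser cannot choose between them.

Augment with D' → D and build the canonical LR(0) collection (I0 = CLOSURE({[D' → . D]}), then GOTO on every symbol after a dot until no new states appear). It has 16 states:
  I0: { [D → . L (], [D → . L D Y], [D → . y y], [D' → . D], [L → . S ( (], [L → . Y ) )], [L → . Y )], [S → . )], [Y → . (] }  — shift
  I1: { [Y → ( .] }  — reduce
  I2: { [S → ) .] }  — reduce
  I3: { [D' → D .] }  — accept
  I4: { [D → . L (], [D → . L D Y], [D → . y y], [D → L . (], [D → L . D Y], [L → . S ( (], [L → . Y ) )], [L → . Y )], [S → . )], [Y → . (] }  — shift
  I5: { [L → S . ( (] }  — shift
  I6: { [L → Y . ) )], [L → Y . )] }  — shift
  I7: { [D → y . y] }  — shift
  I8: { [D → y y .] }  — reduce
  I9: { [L → Y ) . )], [L → Y ) .] }  — shift, reduce
  I10: { [L → Y ) ) .] }  — reduce
  I11: { [L → S ( . (] }  — shift
  I12: { [L → S ( ( .] }  — reduce
  I13: { [D → L ( .], [Y → ( .] }  — 2 reduces
  I14: { [D → L D . Y], [Y → . (] }  — shift
  I15: { [D → L D Y .] }  — reduce

I13 contains complete items [D → L ( .], [Y → ( .] — reduce-reduce conflict.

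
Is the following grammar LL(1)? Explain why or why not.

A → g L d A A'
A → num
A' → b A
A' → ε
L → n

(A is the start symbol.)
Relevant sets:
  FOLLOW(A') = { $, 'b' }

For A:
  PREDICT(A → g L d A A') = { 'g' }
  PREDICT(A → num) = { 'num' }
For A':
  PREDICT(A' → b A) = { 'b' }
  PREDICT(A' → ε) = { $, 'b' }
L has a single production, so nothing to check there.

Conflict found: Predict set conflict for A': { 'b' }
The grammar is NOT LL(1).

Answer: No. Predict set conflict for A': { 'b' }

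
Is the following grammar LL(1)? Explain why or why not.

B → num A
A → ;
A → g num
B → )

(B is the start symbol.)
Yes, the grammar is LL(1).

A grammar is LL(1) if for each non-terminal N with multiple productions, the predict sets of those productions are pairwise disjoint, where PREDICT(N → α) = (FIRST(α) \ {ε}) ∪ (FOLLOW(N) if α ⇒* ε).

For B:
  PREDICT(B → num A) = { 'num' }
  PREDICT(B → ')') = { ')' }
For A:
  PREDICT(A → ';') = { ';' }
  PREDICT(A → g num) = { 'g' }

All predict sets are disjoint. The grammar IS LL(1).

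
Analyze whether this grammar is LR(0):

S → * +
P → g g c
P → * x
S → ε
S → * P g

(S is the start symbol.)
No. Shift-reduce conflict between [S → .] and [S → . * +]

Augment with S' → S and build the canonical LR(0) collection (I0 = CLOSURE({[S' → . S]}), then GOTO on every symbol after a dot until no new states appear). It has 11 states:
  I0: { [S → . * +], [S → . * P g], [S → .], [S' → . S] }  — shift, reduce
  I1: { [P → . * x], [P → . g g c], [S → * . +], [S → * . P g] }  — shift
  I2: { [S' → S .] }  — accept
  I3: { [P → * . x] }  — shift
  I4: { [S → * + .] }  — reduce
  I5: { [S → * P . g] }  — shift
  I6: { [P → g . g c] }  — shift
  I7: { [P → g g . c] }  — shift
  I8: { [P → g g c .] }  — reduce
  I9: { [S → * P g .] }  — reduce
  I10: { [P → * x .] }  — reduce

Conflict in state I0:
  Shift-reduce conflict between [S → .] and [S → . * +]
So the grammar is NOT LR(0).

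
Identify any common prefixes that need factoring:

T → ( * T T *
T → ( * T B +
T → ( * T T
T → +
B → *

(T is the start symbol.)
Yes, T has productions with common prefix '( * T'

Left-factoring is needed when two productions for the same non-terminal
share a common prefix on the right-hand side.

Productions for T:
  T → ( * T T *
  T → ( * T B +
  T → ( * T T
  T → +

Found common prefix '( * T' in productions for T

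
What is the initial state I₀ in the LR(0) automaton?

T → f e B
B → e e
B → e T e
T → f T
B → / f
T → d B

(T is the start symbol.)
{ [T → . d B], [T → . f T], [T → . f e B], [T' → . T] }

First, augment the grammar with T' → T
I₀ = CLOSURE({ [T' → . T] }):
  [T' → . T] has the dot before T: add [T → . f e B], [T → . f T], [T → . d B]
No further items can be added.

I₀ = { [T → . d B], [T → . f T], [T → . f e B], [T' → . T] }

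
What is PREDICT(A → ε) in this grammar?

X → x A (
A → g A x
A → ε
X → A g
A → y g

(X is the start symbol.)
PREDICT(A → ε) = (FIRST(RHS) \ {ε}) ∪ (FOLLOW(A) if ε ∈ FIRST(RHS), i.e. RHS ⇒* ε)
The right-hand side is ε (FIRST(ε) = { ε }), so the predict set is FOLLOW(A) = { '(', 'g', 'x' }
PREDICT(A → ε) = { '(', 'g', 'x' }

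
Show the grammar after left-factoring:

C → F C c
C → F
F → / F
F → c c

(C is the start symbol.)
Left-factoring transforms A → αβ₁ | αβ₂ into A → αA' and A' → β₁ | β₂
(α is the longest common prefix among the alternatives). Repeat until
no nonterminal has two alternatives with a common prefix.

Round 1: C has alternatives sharing prefix 'F'. Introduce C': C → F C'
  Add: C' → C c
  Add: C' → ε

No remaining common prefixes — done.

Resulting grammar:
C → F C'
C' → C c
C' → ε
F → / F
F → c c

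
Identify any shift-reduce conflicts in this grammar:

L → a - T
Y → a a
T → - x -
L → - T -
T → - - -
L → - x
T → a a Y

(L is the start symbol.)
Augment with L' → L and build the canonical LR(0) collection (I0 = CLOSURE({[L' → . L]}), then GOTO on every symbol after a dot until no new states appear). It has 19 states:
  I0: { [L → . - T -], [L → . - x], [L → . a - T], [L' → . L] }  — shift
  I1: { [L → - . T -], [L → - . x], [T → . - - -], [T → . - x -], [T → . a a Y] }  — shift
  I2: { [L' → L .] }  — accept
  I3: { [L → a . - T] }  — shift
  I4: { [L → a - . T], [T → . - - -], [T → . - x -], [T → . a a Y] }  — shift
  I5: { [T → - . - -], [T → - . x -] }  — shift
  I6: { [L → a - T .] }  — reduce
  I7: { [T → a . a Y] }  — shift
  I8: { [T → a a . Y], [Y → . a a] }  — shift
  I9: { [T → a a Y .] }  — reduce
  I10: { [Y → a . a] }  — shift
  I11: { [Y → a a .] }  — reduce
  I12: { [T → - - . -] }  — shift
  I13: { [T → - x . -] }  — shift
  I14: { [T → - x - .] }  — reduce
  I15: { [T → - - - .] }  — reduce
  I16: { [L → - T . -] }  — shift
  I17: { [L → - x .] }  — reduce
  I18: { [L → - T - .] }  — reduce

No state contains both a complete item and a shift item.

Answer: No shift-reduce conflicts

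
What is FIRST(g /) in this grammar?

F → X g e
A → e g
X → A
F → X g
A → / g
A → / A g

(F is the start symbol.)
To compute FIRST(g /), process the symbols left to right:
Symbol g is a terminal. Add 'g' and stop.
FIRST(g /) = { 'g' }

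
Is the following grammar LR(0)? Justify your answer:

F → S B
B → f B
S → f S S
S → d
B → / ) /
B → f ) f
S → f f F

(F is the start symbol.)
Yes, the grammar is LR(0)

A grammar is LR(0) if no state in the canonical LR(0) collection has:
  - both a shift item (dot before a terminal) and a complete item (shift-reduce conflict), or
  - two or more complete items (reduce-reduce conflict; the accept item [F' → F .] counts as a complete item here).

Augment with F' → F and build the canonical LR(0) collection (I0 = CLOSURE({[F' → . F]}), then GOTO on every symbol after a dot until no new states appear). It has 20 states:
  I0: { [F → . S B], [F' → . F], [S → . d], [S → . f S S], [S → . f f F] }  — shift
  I1: { [F' → F .] }  — accept
  I2: { [B → . / ) /], [B → . f ) f], [B → . f B], [F → S . B] }  — shift
  I3: { [S → d .] }  — reduce
  I4: { [S → . d], [S → . f S S], [S → . f f F], [S → f . S S], [S → f . f F] }  — shift
  I5: { [S → . d], [S → . f S S], [S → . f f F], [S → f S . S] }  — shift
  I6: { [F → . S B], [S → . d], [S → . f S S], [S → . f f F], [S → f . S S], [S → f . f F], [S → f f . F] }  — shift
  I7: { [S → f f F .] }  — reduce
  I8: { [B → . / ) /], [B → . f ) f], [B → . f B], [F → S . B], [S → . d], [S → . f S S], [S → . f f F], [S → f S . S] }  — shift
  I9: { [B → / . ) /] }  — shift
  I10: { [F → S B .] }  — reduce
  I11: { [S → f S S .] }  — reduce
  I12: { [B → . / ) /], [B → . f ) f], [B → . f B], [B → f . ) f], [B → f . B], [S → . d], [S → . f S S], [S → . f f F], [S → f . S S], [S → f . f F] }  — shift
  I13: { [B → f ) . f] }  — shift
  I14: { [B → f B .] }  — reduce
  I15: { [B → . / ) /], [B → . f ) f], [B → . f B], [B → f . ) f], [B → f . B], [F → . S B], [S → . d], [S → . f S S], [S → . f f F], [S → f . S S], [S → f . f F], [S → f f . F] }  — shift
  I16: { [B → f ) f .] }  — reduce
  I17: { [B → / ) . /] }  — shift
  I18: { [B → / ) / .] }  — reduce
  I19: { [B → . / ) /], [B → . f ) f], [B → . f B], [B → f . ) f], [B → f . B] }  — shift

Every state is either a pure shift/goto state or contains exactly one complete item and nothing to shift — no conflicts. The grammar is LR(0).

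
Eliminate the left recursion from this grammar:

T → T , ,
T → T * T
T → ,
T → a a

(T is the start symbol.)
T → , T'
T → a a T'
T' → , , T'
T' → * T T'
T' → ε

T is directly left-recursive. The standard transformation for
  A → A α₁ | ... | A α_m | β₁ | ... | β_n
is
  A  → β₁ A' | ... | β_n A'
  A' → α₁ A' | ... | α_m A' | ε

T → , becomes T → , T'
T → a a becomes T → a a T'
T → T , , becomes T' → , , T'
T → T * T becomes T' → * T T'
Add T' → ε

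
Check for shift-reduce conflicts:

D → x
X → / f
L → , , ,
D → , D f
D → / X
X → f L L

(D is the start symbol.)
A shift-reduce conflict occurs when an LR(0) state has both:
  - a complete (reduce) item [A → α .] (dot at the end), and
  - a shift item [B → β . c γ] (dot before a terminal).

Augment with D' → D and build the canonical LR(0) collection (I0 = CLOSURE({[D' → . D]}), then GOTO on every symbol after a dot until no new states appear). It has 16 states:
  I0: { [D → . , D f], [D → . / X], [D → . x], [D' → . D] }  — shift
  I1: { [D → , . D f], [D → . , D f], [D → . / X], [D → . x] }  — shift
  I2: { [D → / . X], [X → . / f], [X → . f L L] }  — shift
  I3: { [D' → D .] }  — accept
  I4: { [D → x .] }  — reduce
  I5: { [X → / . f] }  — shift
  I6: { [D → / X .] }  — reduce
  I7: { [L → . , , ,], [X → f . L L] }  — shift
  I8: { [L → , . , ,] }  — shift
  I9: { [L → . , , ,], [X → f L . L] }  — shift
  I10: { [X → f L L .] }  — reduce
  I11: { [L → , , . ,] }  — shift
  I12: { [L → , , , .] }  — reduce
  I13: { [X → / f .] }  — reduce
  I14: { [D → , D . f] }  — shift
  I15: { [D → , D f .] }  — reduce

No state contains both a complete item and a shift item.

Answer: No shift-reduce conflicts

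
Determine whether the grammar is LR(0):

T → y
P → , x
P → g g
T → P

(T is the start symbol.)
Yes, the grammar is LR(0)

A grammar is LR(0) if no state in the canonical LR(0) collection has:
  - both a shift item (dot before a terminal) and a complete item (shift-reduce conflict), or
  - two or more complete items (reduce-reduce conflict; the accept item [T' → T .] counts as a complete item here).

Augment with T' → T and build the canonical LR(0) collection (I0 = CLOSURE({[T' → . T]}), then GOTO on every symbol after a dot until no new states appear). It has 8 states:
  I0: { [P → . , x], [P → . g g], [T → . P], [T → . y], [T' → . T] }  — shift
  I1: { [P → , . x] }  — shift
  I2: { [T → P .] }  — reduce
  I3: { [T' → T .] }  — accept
  I4: { [P → g . g] }  — shift
  I5: { [T → y .] }  — reduce
  I6: { [P → g g .] }  — reduce
  I7: { [P → , x .] }  — reduce

Every state is either a pure shift/goto state or contains exactly one complete item and nothing to shift — no conflicts. The grammar is LR(0).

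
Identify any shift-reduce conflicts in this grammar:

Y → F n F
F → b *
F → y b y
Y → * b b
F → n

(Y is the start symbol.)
No shift-reduce conflicts

A shift-reduce conflict occurs when an LR(0) state has both:
  - a complete (reduce) item [A → α .] (dot at the end), and
  - a shift item [B → β . c γ] (dot before a terminal).

Augment with Y' → Y and build the canonical LR(0) collection (I0 = CLOSURE({[Y' → . Y]}), then GOTO on every symbol after a dot until no new states appear). It has 14 states:
  I0: { [F → . b *], [F → . n], [F → . y b y], [Y → . * b b], [Y → . F n F], [Y' → . Y] }  — shift
  I1: { [Y → * . b b] }  — shift
  I2: { [Y → F . n F] }  — shift
  I3: { [Y' → Y .] }  — accept
  I4: { [F → b . *] }  — shift
  I5: { [F → n .] }  — reduce
  I6: { [F → y . b y] }  — shift
  I7: { [F → y b . y] }  — shift
  I8: { [F → y b y .] }  — reduce
  I9: { [F → b * .] }  — reduce
  I10: { [F → . b *], [F → . n], [F → . y b y], [Y → F n . F] }  — shift
  I11: { [Y → F n F .] }  — reduce
  I12: { [Y → * b . b] }  — shift
  I13: { [Y → * b b .] }  — reduce

No state contains both a complete item and a shift item.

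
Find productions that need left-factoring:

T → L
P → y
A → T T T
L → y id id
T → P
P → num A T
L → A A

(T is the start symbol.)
No, left-factoring is not needed

Left-factoring is needed when two productions for the same non-terminal
share a common prefix on the right-hand side.

Productions for T:
  T → L
  T → P
Productions for P:
  P → y
  P → num A T
Productions for L:
  L → y id id
  L → A A

No common prefixes found.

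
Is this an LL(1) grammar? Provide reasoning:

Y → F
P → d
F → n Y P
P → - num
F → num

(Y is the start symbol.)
For P:
  PREDICT(P → d) = { 'd' }
  PREDICT(P → '-' num) = { '-' }
For F:
  PREDICT(F → n Y P) = { 'n' }
  PREDICT(F → num) = { 'num' }
Y has a single production, so nothing to check there.

All predict sets are disjoint. The grammar IS LL(1).

Answer: Yes, the grammar is LL(1).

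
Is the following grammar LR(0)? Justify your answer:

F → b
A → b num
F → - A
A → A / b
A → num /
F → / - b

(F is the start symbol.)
Augment with F' → F and build the canonical LR(0) collection (I0 = CLOSURE({[F' → . F]}), then GOTO on every symbol after a dot until no new states appear). It has 14 states:
  I0: { [F → . - A], [F → . / - b], [F → . b], [F' → . F] }  — shift
  I1: { [A → . A / b], [A → . b num], [A → . num /], [F → - . A] }  — shift
  I2: { [F → / . - b] }  — shift
  I3: { [F' → F .] }  — accept
  I4: { [F → b .] }  — reduce
  I5: { [F → / - . b] }  — shift
  I6: { [F → / - b .] }  — reduce
  I7: { [A → A . / b], [F → - A .] }  — shift, reduce
  I8: { [A → b . num] }  — shift
  I9: { [A → num . /] }  — shift
  I10: { [A → num / .] }  — reduce
  I11: { [A → b num .] }  — reduce
  I12: { [A → A / . b] }  — shift
  I13: { [A → A / b .] }  — reduce

Conflict in state I7:
  Shift-reduce conflict between [F → - A .] and [A → A . / b]
So the grammar is NOT LR(0).

Answer: No. Shift-reduce conflict between [F → - A .] and [A → A . / b]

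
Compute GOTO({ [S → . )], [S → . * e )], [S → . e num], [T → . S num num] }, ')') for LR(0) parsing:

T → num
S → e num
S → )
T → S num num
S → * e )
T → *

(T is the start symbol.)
{ [S → ) .] }

GOTO(I, ')') = CLOSURE({ [A → αX.β] : [A → α.Xβ] ∈ I, X = ')' })

Items with dot before ')', with the dot advanced:
  [S → . )] → [S → ) .]
Closure adds nothing (no advanced item has the dot before a non-terminal).

GOTO = { [S → ) .] }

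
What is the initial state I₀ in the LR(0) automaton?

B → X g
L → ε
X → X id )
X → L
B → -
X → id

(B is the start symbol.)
{ [B → . -], [B → . X g], [B' → . B], [L → .], [X → . L], [X → . X id )], [X → . id] }

First, augment the grammar with B' → B
I₀ = CLOSURE({ [B' → . B] }):
  [B' → . B] has the dot before B: add [B → . X g], [B → . -]
  [B → . X g] has the dot before X: add [X → . X id )], [X → . L], [X → . id]
  [X → . L] has the dot before L: add [L → .]
No further items can be added.

I₀ = { [B → . -], [B → . X g], [B' → . B], [L → .], [X → . L], [X → . X id )], [X → . id] }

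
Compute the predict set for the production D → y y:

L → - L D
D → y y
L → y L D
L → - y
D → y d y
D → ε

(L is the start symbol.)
{ 'y' }

PREDICT(D → y y) = (FIRST(RHS) \ {ε}) ∪ (FOLLOW(D) if ε ∈ FIRST(RHS), i.e. RHS ⇒* ε)
FIRST(y y) = { 'y' }
ε ∉ FIRST(y y), so FOLLOW(D) is not added.
PREDICT(D → y y) = { 'y' }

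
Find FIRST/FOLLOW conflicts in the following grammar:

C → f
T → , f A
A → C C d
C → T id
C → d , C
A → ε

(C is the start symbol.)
A FIRST/FOLLOW conflict occurs when a non-terminal N has a nullable alternative N → β (β ⇒* ε) and another alternative N → α with FIRST(α) ∩ FOLLOW(N) ≠ ∅: on such a lookahead the parser cannot decide between expanding α and letting N vanish via β.

Nullable non-terminals: A.
FIRST sets used below: FIRST(C) = { ',', 'd', 'f' }

A: nullable alternative(s) A → ε; FOLLOW(A) = { 'id' }
  A → C C d: FIRST \ {ε} = { ',', 'd', 'f' } — disjoint from FOLLOW(A)
  A → ε: FIRST \ {ε} = { } — this is the only nullable alternative, skip

C, T have no nullable alternative, so no FIRST/FOLLOW check is needed there.

No FIRST/FOLLOW conflicts found.

Answer: No FIRST/FOLLOW conflicts.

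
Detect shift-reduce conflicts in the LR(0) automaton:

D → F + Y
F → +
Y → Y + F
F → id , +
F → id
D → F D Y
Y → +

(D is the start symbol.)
A shift-reduce conflict occurs when an LR(0) state has both:
  - a complete (reduce) item [A → α .] (dot at the end), and
  - a shift item [B → β . c γ] (dot before a terminal).

Augment with D' → D and build the canonical LR(0) collection (I0 = CLOSURE({[D' → . D]}), then GOTO on every symbol after a dot until no new states appear). It has 14 states:
  I0: { [D → . F + Y], [D → . F D Y], [D' → . D], [F → . +], [F → . id , +], [F → . id] }  — shift
  I1: { [F → + .] }  — reduce
  I2: { [D' → D .] }  — accept
  I3: { [D → . F + Y], [D → . F D Y], [D → F . + Y], [D → F . D Y], [F → . +], [F → . id , +], [F → . id] }  — shift
  I4: { [F → id . , +], [F → id .] }  — shift, reduce
  I5: { [F → id , . +] }  — shift
  I6: { [F → id , + .] }  — reduce
  I7: { [D → F + . Y], [F → + .], [Y → . +], [Y → . Y + F] }  — shift, reduce
  I8: { [D → F D . Y], [Y → . +], [Y → . Y + F] }  — shift
  I9: { [Y → + .] }  — reduce
  I10: { [D → F D Y .], [Y → Y . + F] }  — shift, reduce
  I11: { [F → . +], [F → . id , +], [F → . id], [Y → Y + . F] }  — shift
  I12: { [Y → Y + F .] }  — reduce
  I13: { [D → F + Y .], [Y → Y . + F] }  — shift, reduce

I4 contains reduce item [F → id .] and shift item [F → id . , +] — shift-reduce conflict.
I7 contains reduce item [F → + .] and shift item [Y → . +] — shift-reduce conflict.
I10 contains reduce item [D → F D Y .] and shift item [Y → Y . + F] — shift-reduce conflict.
I13 contains reduce item [D → F + Y .] and shift item [Y → Y . + F] — shift-reduce conflict.

Answer: Yes — I4: [F → id .] vs [F → id . , +]; I7: [F → + .] vs [Y → . +]; I10: [D → F D Y .] vs [Y → Y . + F]; I13: [D → F + Y .] vs [Y → Y . + F]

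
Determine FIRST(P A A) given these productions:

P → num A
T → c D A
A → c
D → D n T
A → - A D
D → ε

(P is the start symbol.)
FIRST sets of the non-terminals involved (from the grammar, by fixed-point iteration):
  FIRST(P) = { 'num' }

To compute FIRST(P A A), process the symbols left to right:
Symbol P is a non-terminal. Add FIRST(P) \ {ε} = { 'num' }
P is not nullable (ε ∉ FIRST(P)), so stop here.
FIRST(P A A) = { 'num' }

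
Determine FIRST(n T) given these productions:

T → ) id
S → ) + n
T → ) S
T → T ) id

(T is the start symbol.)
To compute FIRST(n T), process the symbols left to right:
Symbol n is a terminal. Add 'n' and stop.
FIRST(n T) = { 'n' }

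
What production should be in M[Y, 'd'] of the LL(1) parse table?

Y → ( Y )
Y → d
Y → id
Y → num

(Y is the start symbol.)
Y → d

To find M[Y, 'd'], we find productions for Y where 'd' is in the predict set (PREDICT(N → α) = (FIRST(α) \ {ε}) ∪ (FOLLOW(N) if α ⇒* ε)).

Y → ( Y ): PREDICT = { '(' }
Y → d: PREDICT = { 'd' }
  'd' is in predict set, so this production goes in M[Y, 'd']
Y → id: PREDICT = { 'id' }
Y → num: PREDICT = { 'num' }

M[Y, 'd'] = Y → d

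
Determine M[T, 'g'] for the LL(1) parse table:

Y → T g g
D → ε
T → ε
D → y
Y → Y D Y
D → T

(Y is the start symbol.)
T → ε

To find M[T, 'g'], we find productions for T where 'g' is in the predict set (PREDICT(N → α) = (FIRST(α) \ {ε}) ∪ (FOLLOW(N) if α ⇒* ε)).

Relevant sets:
  FOLLOW(T) = { 'g' }

T → ε: PREDICT = { 'g' }
  'g' is in predict set, so this production goes in M[T, 'g']

M[T, 'g'] = T → ε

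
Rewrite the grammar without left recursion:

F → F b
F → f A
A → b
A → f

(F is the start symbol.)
F is directly left-recursive. The standard transformation for
  A → A α₁ | ... | A α_m | β₁ | ... | β_n
is
  A  → β₁ A' | ... | β_n A'
  A' → α₁ A' | ... | α_m A' | ε

F → f A becomes F → f A F'
F → F b becomes F' → b F'
Add F' → ε

Productions for other non-terminals are unchanged:
  A → b
  A → f

Resulting grammar:
F → f A F'
F' → b F'
F' → ε
A → b
A → f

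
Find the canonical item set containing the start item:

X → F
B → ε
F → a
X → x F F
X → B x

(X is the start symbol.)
{ [B → .], [F → . a], [X → . B x], [X → . F], [X → . x F F], [X' → . X] }

First, augment the grammar with X' → X
I₀ = CLOSURE({ [X' → . X] }):
  [X' → . X] has the dot before X: add [X → . F], [X → . x F F], [X → . B x]
  [X → . F] has the dot before F: add [F → . a]
  [X → . B x] has the dot before B: add [B → .]
No further items can be added.

I₀ = { [B → .], [F → . a], [X → . B x], [X → . F], [X → . x F F], [X' → . X] }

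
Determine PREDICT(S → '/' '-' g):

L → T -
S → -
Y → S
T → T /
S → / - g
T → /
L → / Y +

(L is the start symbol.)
{ '/' }

PREDICT(S → '/' '-' g) = (FIRST(RHS) \ {ε}) ∪ (FOLLOW(S) if ε ∈ FIRST(RHS), i.e. RHS ⇒* ε)
FIRST('/' '-' g) = { '/' }
ε ∉ FIRST('/' '-' g), so FOLLOW(S) is not added.
PREDICT(S → '/' '-' g) = { '/' }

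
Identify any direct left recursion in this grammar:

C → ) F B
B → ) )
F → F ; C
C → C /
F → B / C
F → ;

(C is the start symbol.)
Direct left recursion occurs when N → N α for some non-terminal N (the right-hand side begins with the left-hand side itself).

C → ) F B: starts with ')'
B → ) ): starts with ')'
F → F ; C: LEFT RECURSIVE (starts with F)
C → C /: LEFT RECURSIVE (starts with C)
F → B / C: starts with B
F → ;: starts with ';'

The grammar has direct left recursion on: F, C.

Answer: Yes, F, C are left-recursive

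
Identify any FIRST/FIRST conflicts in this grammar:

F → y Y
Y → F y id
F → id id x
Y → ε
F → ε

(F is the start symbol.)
No FIRST/FIRST conflicts.

FIRST sets of the non-terminals at (or reachable through a nullable prefix from) the front of some alternative:
  FIRST(F) = { 'id', 'y', ε }

Productions for F:
  F → y Y: FIRST = { 'y' }
  F → id id x: FIRST = { 'id' }
  F → ε: FIRST = { ε }
Productions for Y:
  Y → F y id: FIRST = { 'id', 'y' }
  Y → ε: FIRST = { ε }

All alternatives of each non-terminal have pairwise disjoint FIRST sets.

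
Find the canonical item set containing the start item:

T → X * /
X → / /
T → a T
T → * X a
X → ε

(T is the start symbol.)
First, augment the grammar with T' → T
I₀ = CLOSURE({ [T' → . T] }):
  [T' → . T] has the dot before T: add [T → . X * /], [T → . a T], [T → . * X a]
  [T → . X * /] has the dot before X: add [X → . / /], [X → .]
No further items can be added.

I₀ = { [T → . * X a], [T → . X * /], [T → . a T], [T' → . T], [X → . / /], [X → .] }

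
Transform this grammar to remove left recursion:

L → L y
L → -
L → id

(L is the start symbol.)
L → - L'
L → id L'
L' → y L'
L' → ε

L is directly left-recursive. The standard transformation for
  A → A α₁ | ... | A α_m | β₁ | ... | β_n
is
  A  → β₁ A' | ... | β_n A'
  A' → α₁ A' | ... | α_m A' | ε

L → - becomes L → - L'
L → id becomes L → id L'
L → L y becomes L' → y L'
Add L' → ε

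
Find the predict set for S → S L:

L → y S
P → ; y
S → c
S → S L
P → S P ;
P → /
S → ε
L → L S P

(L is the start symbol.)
{ 'c', 'y' }

PREDICT(S → S L) = (FIRST(RHS) \ {ε}) ∪ (FOLLOW(S) if ε ∈ FIRST(RHS), i.e. RHS ⇒* ε)
FIRST(S) = { 'c', 'y', ε }
FIRST(L) = { 'y' }
FIRST(S L) = { 'c', 'y' }
ε ∉ FIRST(S L), so FOLLOW(S) is not added.
PREDICT(S → S L) = { 'c', 'y' }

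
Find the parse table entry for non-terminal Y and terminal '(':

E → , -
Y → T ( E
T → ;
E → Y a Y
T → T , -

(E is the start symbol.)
To find M[Y, '('], we find productions for Y where '(' is in the predict set (PREDICT(N → α) = (FIRST(α) \ {ε}) ∪ (FOLLOW(N) if α ⇒* ε)).

Relevant sets:
  FIRST(T) = { ';' }

Y → T ( E: PREDICT = { ';' }

M[Y, '('] is empty (no production applies)

Answer: Empty (error entry)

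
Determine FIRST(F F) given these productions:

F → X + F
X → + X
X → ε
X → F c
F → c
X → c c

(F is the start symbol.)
FIRST sets of the non-terminals involved (from the grammar, by fixed-point iteration):
  FIRST(F) = { '+', 'c' }

To compute FIRST(F F), process the symbols left to right:
Symbol F is a non-terminal. Add FIRST(F) \ {ε} = { '+', 'c' }
F is not nullable (ε ∉ FIRST(F)), so stop here.
FIRST(F F) = { '+', 'c' }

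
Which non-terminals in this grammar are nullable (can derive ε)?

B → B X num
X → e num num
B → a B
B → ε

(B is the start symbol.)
A non-terminal is nullable if it can derive ε (the empty string): either it has an ε-production, or it has a production whose right-hand side consists entirely of nullable non-terminals.

ε-productions: B → ε
So B is immediately nullable.
No further non-terminal can be added: every production for the remaining non-terminals contains a terminal or a non-nullable non-terminal.
Nullable = { 'B' }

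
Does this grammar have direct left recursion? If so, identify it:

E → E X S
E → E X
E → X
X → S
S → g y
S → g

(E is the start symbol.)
E → E X S: LEFT RECURSIVE (starts with E)
E → E X: LEFT RECURSIVE (starts with E)
E → X: starts with X
X → S: starts with S
S → g y: starts with g
S → g: starts with g

The grammar has direct left recursion on: E.

Answer: Yes, E is left-recursive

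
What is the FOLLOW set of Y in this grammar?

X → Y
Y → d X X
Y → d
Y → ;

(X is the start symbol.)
To compute FOLLOW(Y), find every occurrence of Y on a right-hand side N → α Y β: add FIRST(β) \ {ε}, and if β is empty or nullable also add FOLLOW(N). Iterate to a fixed point.

In X → Y: Y is at the end, add FOLLOW(X)

The FOLLOW sets referred to above (computed the same way, to a fixed point):
  FOLLOW(X) = { $, ';', 'd' }

Taking the union: FOLLOW(Y) = { $, ';', 'd' }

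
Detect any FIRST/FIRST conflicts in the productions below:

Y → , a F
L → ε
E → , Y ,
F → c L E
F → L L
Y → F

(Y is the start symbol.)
No FIRST/FIRST conflicts.

FIRST sets of the non-terminals at (or reachable through a nullable prefix from) the front of some alternative:
  FIRST(F) = { 'c', ε }
  FIRST(L) = { ε }

Productions for Y:
  Y → , a F: FIRST = { ',' }
  Y → F: FIRST = { 'c', ε }
Productions for F:
  F → c L E: FIRST = { 'c' }
  F → L L: FIRST = { ε }
L, E have only one production, so no FIRST/FIRST conflict is possible there.

All alternatives of each non-terminal have pairwise disjoint FIRST sets.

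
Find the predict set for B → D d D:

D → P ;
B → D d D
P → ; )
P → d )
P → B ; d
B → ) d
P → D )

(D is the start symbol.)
PREDICT(B → D d D) = (FIRST(RHS) \ {ε}) ∪ (FOLLOW(B) if ε ∈ FIRST(RHS), i.e. RHS ⇒* ε)
FIRST(D) = { ')', ';', 'd' }
FIRST(D d D) = { ')', ';', 'd' }
ε ∉ FIRST(D d D), so FOLLOW(B) is not added.
PREDICT(B → D d D) = { ')', ';', 'd' }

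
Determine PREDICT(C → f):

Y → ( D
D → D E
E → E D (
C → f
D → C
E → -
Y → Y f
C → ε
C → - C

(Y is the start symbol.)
PREDICT(C → f) = (FIRST(RHS) \ {ε}) ∪ (FOLLOW(C) if ε ∈ FIRST(RHS), i.e. RHS ⇒* ε)
FIRST(f) = { 'f' }
ε ∉ FIRST(f), so FOLLOW(C) is not added.
PREDICT(C → f) = { 'f' }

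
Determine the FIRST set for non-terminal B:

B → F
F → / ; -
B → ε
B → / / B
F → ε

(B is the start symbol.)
FIRST sets of the other non-terminals involved (by the same procedure, iterated to a fixed point):
  FIRST(F) = { '/', ε }

From B → F:
  - F is a non-terminal: add FIRST(F) \ {ε} = { '/' }
    F is nullable and nothing follows, so the whole right-hand side can vanish: ε ∈ FIRST(B)
From B → ε:
  - ε-production, so ε ∈ FIRST(B)
From B → / / B:
  - '/' is a terminal: add '/' and stop

Collecting: FIRST(B) = { '/', ε }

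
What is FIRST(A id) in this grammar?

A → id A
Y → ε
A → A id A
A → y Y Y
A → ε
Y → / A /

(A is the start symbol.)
FIRST sets of the non-terminals involved (from the grammar, by fixed-point iteration):
  FIRST(A) = { 'id', 'y', ε }

To compute FIRST(A id), process the symbols left to right:
Symbol A is a non-terminal. Add FIRST(A) \ {ε} = { 'id', 'y' }
A is nullable (ε ∈ FIRST(A)), continue to the next symbol.
Symbol id is a terminal. Add 'id' and stop.
FIRST(A id) = { 'id', 'y' }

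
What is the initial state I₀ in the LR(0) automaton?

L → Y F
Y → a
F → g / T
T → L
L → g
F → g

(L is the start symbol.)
First, augment the grammar with L' → L
I₀ = CLOSURE({ [L' → . L] }):
  [L' → . L] has the dot before L: add [L → . Y F], [L → . g]
  [L → . Y F] has the dot before Y: add [Y → . a]
No further items can be added.

I₀ = { [L → . Y F], [L → . g], [L' → . L], [Y → . a] }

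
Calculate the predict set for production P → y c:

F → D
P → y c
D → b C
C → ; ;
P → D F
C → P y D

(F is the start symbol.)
PREDICT(P → y c) = (FIRST(RHS) \ {ε}) ∪ (FOLLOW(P) if ε ∈ FIRST(RHS), i.e. RHS ⇒* ε)
FIRST(y c) = { 'y' }
ε ∉ FIRST(y c), so FOLLOW(P) is not added.
PREDICT(P → y c) = { 'y' }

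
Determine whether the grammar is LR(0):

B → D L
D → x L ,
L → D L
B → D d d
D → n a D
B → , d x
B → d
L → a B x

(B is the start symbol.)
A grammar is LR(0) if no state in the canonical LR(0) collection has:
  - both a shift item (dot before a terminal) and a complete item (shift-reduce conflict), or
  - two or more complete items (reduce-reduce conflict; the accept item [B' → B .] counts as a complete item here).

Augment with B' → B and build the canonical LR(0) collection (I0 = CLOSURE({[B' → . B]}), then GOTO on every symbol after a dot until no new states appear). It has 21 states:
  I0: { [B → . , d x], [B → . D L], [B → . D d d], [B → . d], [B' → . B], [D → . n a D], [D → . x L ,] }  — shift
  I1: { [B → , . d x] }  — shift
  I2: { [B' → B .] }  — accept
  I3: { [B → D . L], [B → D . d d], [D → . n a D], [D → . x L ,], [L → . D L], [L → . a B x] }  — shift
  I4: { [B → d .] }  — reduce
  I5: { [D → n . a D] }  — shift
  I6: { [D → . n a D], [D → . x L ,], [D → x . L ,], [L → . D L], [L → . a B x] }  — shift
  I7: { [D → . n a D], [D → . x L ,], [L → . D L], [L → . a B x], [L → D . L] }  — shift
  I8: { [D → x L . ,] }  — shift
  I9: { [B → . , d x], [B → . D L], [B → . D d d], [B → . d], [D → . n a D], [D → . x L ,], [L → a . B x] }  — shift
  I10: { [L → a B . x] }  — shift
  I11: { [L → a B x .] }  — reduce
  I12: { [D → x L , .] }  — reduce
  I13: { [L → D L .] }  — reduce
  I14: { [D → . n a D], [D → . x L ,], [D → n a . D] }  — shift
  I15: { [D → n a D .] }  — reduce
  I16: { [B → D L .] }  — reduce
  I17: { [B → D d . d] }  — shift
  I18: { [B → D d d .] }  — reduce
  I19: { [B → , d . x] }  — shift
  I20: { [B → , d x .] }  — reduce

Every state is either a pure shift/goto state or contains exactly one complete item and nothing to shift — no conflicts. The grammar is LR(0).

Answer: Yes, the grammar is LR(0)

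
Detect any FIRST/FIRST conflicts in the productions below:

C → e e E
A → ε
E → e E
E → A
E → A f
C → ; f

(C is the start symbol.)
No FIRST/FIRST conflicts.

FIRST sets of the non-terminals at (or reachable through a nullable prefix from) the front of some alternative:
  FIRST(A) = { ε }

Productions for C:
  C → e e E: FIRST = { 'e' }
  C → ; f: FIRST = { ';' }
Productions for E:
  E → e E: FIRST = { 'e' }
  E → A: FIRST = { ε }
  E → A f: FIRST = { 'f' }
A has only one production, so no FIRST/FIRST conflict is possible there.

All alternatives of each non-terminal have pairwise disjoint FIRST sets.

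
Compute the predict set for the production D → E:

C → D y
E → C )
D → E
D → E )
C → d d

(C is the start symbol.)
PREDICT(D → E) = (FIRST(RHS) \ {ε}) ∪ (FOLLOW(D) if ε ∈ FIRST(RHS), i.e. RHS ⇒* ε)
FIRST(E) = { 'd' }
FIRST(E) = { 'd' }
ε ∉ FIRST(E), so FOLLOW(D) is not added.
PREDICT(D → E) = { 'd' }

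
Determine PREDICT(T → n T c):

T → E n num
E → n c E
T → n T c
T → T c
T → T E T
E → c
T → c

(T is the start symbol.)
{ 'n' }

PREDICT(T → n T c) = (FIRST(RHS) \ {ε}) ∪ (FOLLOW(T) if ε ∈ FIRST(RHS), i.e. RHS ⇒* ε)
FIRST(n T c) = { 'n' }
ε ∉ FIRST(n T c), so FOLLOW(T) is not added.
PREDICT(T → n T c) = { 'n' }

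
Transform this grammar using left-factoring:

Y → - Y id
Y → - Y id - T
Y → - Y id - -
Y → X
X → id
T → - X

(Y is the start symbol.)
Left-factoring transforms A → αβ₁ | αβ₂ into A → αA' and A' → β₁ | β₂
(α is the longest common prefix among the alternatives). Repeat until
no nonterminal has two alternatives with a common prefix.

Round 1: Y has alternatives sharing prefix '- Y id'. Introduce Y': Y → - Y id Y'
  Add: Y' → ε
  Add: Y' → - T
  Add: Y' → - -

Round 2: Y' has alternatives sharing prefix '-'. Introduce Y'': Y' → - Y''
  Add: Y'' → T
  Add: Y'' → -

No remaining common prefixes — done.

Resulting grammar:
Y → - Y id Y'
Y' → ε
Y' → - Y''
Y'' → T
Y'' → -
Y → X
X → id
T → - X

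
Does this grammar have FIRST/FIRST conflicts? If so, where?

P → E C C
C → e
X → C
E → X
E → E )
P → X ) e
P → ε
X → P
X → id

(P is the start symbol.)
A FIRST/FIRST conflict occurs when two productions N → α and N → β for the same non-terminal have FIRST(α) ∩ FIRST(β) ≠ ∅ (with ε ∈ FIRST of a nullable right-hand side, so two nullable alternatives also conflict).

FIRST sets of the non-terminals at (or reachable through a nullable prefix from) the front of some alternative:
  FIRST(E) = { ')', 'e', 'id', ε }
  FIRST(C) = { 'e' }
  FIRST(X) = { ')', 'e', 'id', ε }
  FIRST(P) = { ')', 'e', 'id', ε }

Productions for P:
  P → E C C: FIRST = { ')', 'e', 'id' }
  P → X ) e: FIRST = { ')', 'e', 'id' }
  P → ε: FIRST = { ε }
Productions for X:
  X → C: FIRST = { 'e' }
  X → P: FIRST = { ')', 'e', 'id', ε }
  X → id: FIRST = { 'id' }
Productions for E:
  E → X: FIRST = { ')', 'e', 'id', ε }
  E → E ): FIRST = { ')', 'e', 'id' }
C has only one production, so no FIRST/FIRST conflict is possible there.

Conflict for P: P → E C C and P → X ) e
  Overlap: { ')', 'e', 'id' }
Conflict for X: X → C and X → P
  Overlap: { 'e' }
Conflict for X: X → P and X → id
  Overlap: { 'id' }
Conflict for E: E → X and E → E )
  Overlap: { ')', 'e', 'id' }

Answer: Yes. P → E C C / P → X ')' e on { ')', 'e', 'id' }; X → C / X → P on { 'e' }; X → P / X → id on { 'id' }; E → X / E → E ')' on { ')', 'e', 'id' }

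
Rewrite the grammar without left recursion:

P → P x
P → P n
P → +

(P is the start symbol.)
P is directly left-recursive. The standard transformation for
  A → A α₁ | ... | A α_m | β₁ | ... | β_n
is
  A  → β₁ A' | ... | β_n A'
  A' → α₁ A' | ... | α_m A' | ε

P → + becomes P → + P'
P → P x becomes P' → x P'
P → P n becomes P' → n P'
Add P' → ε

Resulting grammar:
P → + P'
P' → x P'
P' → n P'
P' → ε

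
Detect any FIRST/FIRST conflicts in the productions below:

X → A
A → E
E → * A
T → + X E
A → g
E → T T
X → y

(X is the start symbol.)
A FIRST/FIRST conflict occurs when two productions N → α and N → β for the same non-terminal have FIRST(α) ∩ FIRST(β) ≠ ∅ (with ε ∈ FIRST of a nullable right-hand side, so two nullable alternatives also conflict).

FIRST sets of the non-terminals at (or reachable through a nullable prefix from) the front of some alternative:
  FIRST(A) = { '*', '+', 'g' }
  FIRST(E) = { '*', '+' }
  FIRST(T) = { '+' }

Productions for X:
  X → A: FIRST = { '*', '+', 'g' }
  X → y: FIRST = { 'y' }
Productions for A:
  A → E: FIRST = { '*', '+' }
  A → g: FIRST = { 'g' }
Productions for E:
  E → * A: FIRST = { '*' }
  E → T T: FIRST = { '+' }
T has only one production, so no FIRST/FIRST conflict is possible there.

All alternatives of each non-terminal have pairwise disjoint FIRST sets.

Answer: No FIRST/FIRST conflicts.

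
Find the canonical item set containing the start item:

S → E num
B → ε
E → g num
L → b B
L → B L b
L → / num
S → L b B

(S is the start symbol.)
First, augment the grammar with S' → S
I₀ = CLOSURE({ [S' → . S] }):
  [S' → . S] has the dot before S: add [S → . E num], [S → . L b B]
  [S → . E num] has the dot before E: add [E → . g num]
  [S → . L b B] has the dot before L: add [L → . b B], [L → . B L b], [L → . / num]
  [L → . B L b] has the dot before B: add [B → .]
No further items can be added.

I₀ = { [B → .], [E → . g num], [L → . / num], [L → . B L b], [L → . b B], [S → . E num], [S → . L b B], [S' → . S] }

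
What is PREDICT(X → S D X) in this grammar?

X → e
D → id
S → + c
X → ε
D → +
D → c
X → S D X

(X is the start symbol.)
{ '+' }

PREDICT(X → S D X) = (FIRST(RHS) \ {ε}) ∪ (FOLLOW(X) if ε ∈ FIRST(RHS), i.e. RHS ⇒* ε)
FIRST(S) = { '+' }
FIRST(S D X) = { '+' }
ε ∉ FIRST(S D X), so FOLLOW(X) is not added.
PREDICT(X → S D X) = { '+' }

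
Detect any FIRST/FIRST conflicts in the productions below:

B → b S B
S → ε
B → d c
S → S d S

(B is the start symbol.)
A FIRST/FIRST conflict occurs when two productions N → α and N → β for the same non-terminal have FIRST(α) ∩ FIRST(β) ≠ ∅ (with ε ∈ FIRST of a nullable right-hand side, so two nullable alternatives also conflict).

FIRST sets of the non-terminals at (or reachable through a nullable prefix from) the front of some alternative:
  FIRST(S) = { 'd', ε }

Productions for B:
  B → b S B: FIRST = { 'b' }
  B → d c: FIRST = { 'd' }
Productions for S:
  S → ε: FIRST = { ε }
  S → S d S: FIRST = { 'd' }

All alternatives of each non-terminal have pairwise disjoint FIRST sets.

Answer: No FIRST/FIRST conflicts.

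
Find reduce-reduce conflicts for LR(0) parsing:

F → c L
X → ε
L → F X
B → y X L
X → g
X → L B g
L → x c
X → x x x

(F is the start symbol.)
A reduce-reduce conflict occurs when an LR(0) state has two complete items [A → α .] and [B → β .] — both call for a reduction, and with no lookahead the parser cannot choose between them.

Augment with F' → F and build the canonical LR(0) collection (I0 = CLOSURE({[F' → . F]}), then GOTO on every symbol after a dot until no new states appear). It has 18 states:
  I0: { [F → . c L], [F' → . F] }  — shift
  I1: { [F' → F .] }  — accept
  I2: { [F → . c L], [F → c . L], [L → . F X], [L → . x c] }  — shift
  I3: { [F → . c L], [L → . F X], [L → . x c], [L → F . X], [X → . L B g], [X → . g], [X → . x x x], [X → .] }  — shift, reduce
  I4: { [F → c L .] }  — reduce
  I5: { [L → x . c] }  — shift
  I6: { [L → x c .] }  — reduce
  I7: { [B → . y X L], [X → L . B g] }  — shift
  I8: { [L → F X .] }  — reduce
  I9: { [X → g .] }  — reduce
  I10: { [L → x . c], [X → x . x x] }  — shift
  I11: { [X → x x . x] }  — shift
  I12: { [X → x x x .] }  — reduce
  I13: { [X → L B . g] }  — shift
  I14: { [B → y . X L], [F → . c L], [L → . F X], [L → . x c], [X → . L B g], [X → . g], [X → . x x x], [X → .] }  — shift, reduce
  I15: { [B → y X . L], [F → . c L], [L → . F X], [L → . x c] }  — shift
  I16: { [B → y X L .] }  — reduce
  I17: { [X → L B g .] }  — reduce

No state contains more than one complete item.

Answer: No reduce-reduce conflicts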